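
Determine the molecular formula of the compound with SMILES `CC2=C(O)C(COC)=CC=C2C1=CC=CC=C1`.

C15H16O2

Heavy atoms from the SMILES: 15 C, 2 O.
Implicit hydrogens by atom environment:
  7 × C (aromatic): 1 H each → 7
  5 × C (aromatic): no H
  2 × C: 3 H each → 6
  1 × C: 2 H
  1 × O: 1 H
  1 × O: no H
  Total hydrogens = 16.
Molecular formula: C15H16O2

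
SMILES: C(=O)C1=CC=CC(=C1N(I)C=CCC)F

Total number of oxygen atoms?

The symbol for oxygen appears 1 time in the SMILES.

1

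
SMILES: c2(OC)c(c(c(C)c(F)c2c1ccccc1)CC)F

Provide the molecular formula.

Heavy atoms from the SMILES: 16 C, 2 F, 1 O.
Implicit hydrogens by atom environment:
  7 × C (aromatic): no H
  5 × C (aromatic): 1 H each → 5
  3 × C: 3 H each → 9
  2 × F: no H
  1 × C: 2 H
  1 × O: no H
  Total hydrogens = 16.
Molecular formula: C16H16F2O

C16H16F2O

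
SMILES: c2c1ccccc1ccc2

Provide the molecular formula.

C10H8

Heavy atoms from the SMILES: 10 C.
Implicit hydrogens by atom environment:
  8 × C (aromatic): 1 H each → 8
  2 × C (aromatic): no H
  Total hydrogens = 8.
Molecular formula: C10H8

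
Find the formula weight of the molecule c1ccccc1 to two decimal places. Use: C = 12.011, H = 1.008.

78.11

Molecular formula: C6H6.
M = 6×12.011 + 6×1.008 = 78.11 g/mol.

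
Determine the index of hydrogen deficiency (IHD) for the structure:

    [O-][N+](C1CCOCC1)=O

Molecular formula from the SMILES: C5H9NO3.
DoU = (2C + 2 + N − H − X)/2 = (2·5 + 2 + 1 − 9 − 0)/2 = 4/2 = 2.
(Structurally: 1 ring(s) + 1 π bond(s) = 2.)

2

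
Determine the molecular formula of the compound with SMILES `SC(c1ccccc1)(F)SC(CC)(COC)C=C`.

C14H19FOS2

Heavy atoms from the SMILES: 14 C, 1 F, 1 O, 2 S.
Implicit hydrogens by atom environment:
  5 × C (aromatic): 1 H each → 5
  3 × C: 2 H each → 6
  2 × C: 3 H each → 6
  2 × C: no H
  1 × C: 1 H
  1 × C (aromatic): no H
  1 × F: no H
  1 × O: no H
  1 × S: 1 H
  1 × S: no H
  Total hydrogens = 19.
Molecular formula: C14H19FOS2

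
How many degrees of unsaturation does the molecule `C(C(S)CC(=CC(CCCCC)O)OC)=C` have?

2

Molecular formula from the SMILES: C13H24O2S.
DoU = (2C + 2 + N − H − X)/2 = (2·13 + 2 + 0 − 24 − 0)/2 = 4/2 = 2.
(Structurally: 0 ring(s) + 2 π bond(s) = 2.)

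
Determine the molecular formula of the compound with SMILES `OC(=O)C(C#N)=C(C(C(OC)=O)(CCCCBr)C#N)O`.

Heavy atoms from the SMILES: 1 Br, 12 C, 2 N, 5 O.
Implicit hydrogens by atom environment:
  7 × C: no H
  4 × C: 2 H each → 8
  3 × O: no H
  2 × N: no H
  2 × O: 1 H each → 2
  1 × Br: no H
  1 × C: 3 H
  Total hydrogens = 13.
Molecular formula: C12H13BrN2O5

C12H13BrN2O5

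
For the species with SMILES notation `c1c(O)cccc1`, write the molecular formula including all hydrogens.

Heavy atoms from the SMILES: 6 C, 1 O.
Implicit hydrogens by atom environment:
  5 × C (aromatic): 1 H each → 5
  1 × C (aromatic): no H
  1 × O: 1 H
  Total hydrogens = 6.
Molecular formula: C6H6O

C6H6O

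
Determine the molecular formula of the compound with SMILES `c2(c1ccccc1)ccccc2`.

Heavy atoms from the SMILES: 12 C.
Implicit hydrogens by atom environment:
  10 × C (aromatic): 1 H each → 10
  2 × C (aromatic): no H
  Total hydrogens = 10.
Molecular formula: C12H10

C12H10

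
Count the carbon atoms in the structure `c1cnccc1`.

5

The symbol for carbon appears 5 times in the SMILES. Lowercase c denotes aromatic carbon and counts toward C.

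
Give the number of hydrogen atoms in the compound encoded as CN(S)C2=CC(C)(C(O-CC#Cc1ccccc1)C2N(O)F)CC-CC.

Hydrogens are implicit in SMILES; fill each atom to its normal valence:
  5 × C (aromatic): 1 H each → 5
  4 × C: 2 H each → 8
  4 × C: no H
  3 × C: 3 H each → 9
  3 × C: 1 H each → 3
  2 × N: no H
  1 × C (aromatic): no H
  1 × F: no H
  1 × O: 1 H
  1 × O: no H
  1 × S: 1 H
  Total hydrogens = 27.

27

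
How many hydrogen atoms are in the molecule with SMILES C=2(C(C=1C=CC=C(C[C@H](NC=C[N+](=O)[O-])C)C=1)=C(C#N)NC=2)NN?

18

Hydrogens are implicit in SMILES; fill each atom to its normal valence:
  5 × C (aromatic): 1 H each → 5
  5 × C (aromatic): no H
  3 × C: 1 H each → 3
  2 × N: 1 H each → 2
  1 × C: 3 H
  1 × C: 2 H
  1 × C: no H
  1 × N: 2 H
  1 × N (aromatic): 1 H
  1 × N: no H
  1 × N (charge +1): no H
  1 × O: no H
  1 × O (charge -1): no H
  Total hydrogens = 18.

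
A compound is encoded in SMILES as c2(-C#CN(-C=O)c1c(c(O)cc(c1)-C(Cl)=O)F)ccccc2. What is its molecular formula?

Heavy atoms from the SMILES: 16 C, 1 Cl, 1 F, 1 N, 3 O.
Implicit hydrogens by atom environment:
  7 × C (aromatic): 1 H each → 7
  5 × C (aromatic): no H
  3 × C: no H
  2 × O: no H
  1 × C: 1 H
  1 × Cl: no H
  1 × F: no H
  1 × N: no H
  1 × O: 1 H
  Total hydrogens = 9.
Molecular formula: C16H9ClFNO3

C16H9ClFNO3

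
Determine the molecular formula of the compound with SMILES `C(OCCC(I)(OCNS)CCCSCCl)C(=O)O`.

Heavy atoms from the SMILES: 10 C, 1 Cl, 1 I, 1 N, 4 O, 2 S.
Implicit hydrogens by atom environment:
  8 × C: 2 H each → 16
  3 × O: no H
  2 × C: no H
  1 × Cl: no H
  1 × I: no H
  1 × N: 1 H
  1 × O: 1 H
  1 × S: 1 H
  1 × S: no H
  Total hydrogens = 19.
Molecular formula: C10H19ClINO4S2

C10H19ClINO4S2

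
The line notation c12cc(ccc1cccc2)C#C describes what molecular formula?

Heavy atoms from the SMILES: 12 C.
Implicit hydrogens by atom environment:
  7 × C (aromatic): 1 H each → 7
  3 × C (aromatic): no H
  1 × C: 1 H
  1 × C: no H
  Total hydrogens = 8.
Molecular formula: C12H8

C12H8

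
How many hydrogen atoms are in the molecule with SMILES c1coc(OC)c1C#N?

Hydrogens are implicit in SMILES; fill each atom to its normal valence:
  2 × C (aromatic): 1 H each → 2
  2 × C (aromatic): no H
  1 × C: 3 H
  1 × C: no H
  1 × N: no H
  1 × O (aromatic): no H
  1 × O: no H
  Total hydrogens = 5.

5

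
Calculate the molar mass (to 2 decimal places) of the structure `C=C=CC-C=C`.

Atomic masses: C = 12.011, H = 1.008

Molecular formula: C6H8.
M = 6×12.011 + 8×1.008 = 80.13 g/mol.

80.13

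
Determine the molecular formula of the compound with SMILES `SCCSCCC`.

C5H12S2

Heavy atoms from the SMILES: 5 C, 2 S.
Implicit hydrogens by atom environment:
  4 × C: 2 H each → 8
  1 × C: 3 H
  1 × S: 1 H
  1 × S: no H
  Total hydrogens = 12.
Molecular formula: C5H12S2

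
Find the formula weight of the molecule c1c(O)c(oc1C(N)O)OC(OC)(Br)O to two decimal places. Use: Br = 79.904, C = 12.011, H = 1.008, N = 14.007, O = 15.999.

284.06

Molecular formula: C7H10BrNO6.
M = 1×79.904 + 7×12.011 + 10×1.008 + 1×14.007 + 6×15.999 = 284.06 g/mol.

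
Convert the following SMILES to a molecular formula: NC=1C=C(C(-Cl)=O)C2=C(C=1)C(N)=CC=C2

C11H9ClN2O

Heavy atoms from the SMILES: 11 C, 1 Cl, 2 N, 1 O.
Implicit hydrogens by atom environment:
  5 × C (aromatic): 1 H each → 5
  5 × C (aromatic): no H
  2 × N: 2 H each → 4
  1 × C: no H
  1 × Cl: no H
  1 × O: no H
  Total hydrogens = 9.
Molecular formula: C11H9ClN2O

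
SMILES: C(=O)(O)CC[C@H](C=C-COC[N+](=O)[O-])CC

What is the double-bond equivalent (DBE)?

Molecular formula from the SMILES: C10H17NO5.
DoU = (2C + 2 + N − H − X)/2 = (2·10 + 2 + 1 − 17 − 0)/2 = 6/2 = 3.
(Structurally: 0 ring(s) + 3 π bond(s) = 3.)

3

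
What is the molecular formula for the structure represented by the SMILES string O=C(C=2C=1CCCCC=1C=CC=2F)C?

C12H13FO

Heavy atoms from the SMILES: 12 C, 1 F, 1 O.
Implicit hydrogens by atom environment:
  4 × C: 2 H each → 8
  4 × C (aromatic): no H
  2 × C (aromatic): 1 H each → 2
  1 × C: 3 H
  1 × C: no H
  1 × F: no H
  1 × O: no H
  Total hydrogens = 13.
Molecular formula: C12H13FO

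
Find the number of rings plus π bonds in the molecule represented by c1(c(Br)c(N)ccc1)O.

4

Molecular formula from the SMILES: C6H6BrNO.
DoU = (2C + 2 + N − H − X)/2 = (2·6 + 2 + 1 − 6 − 1)/2 = 8/2 = 4.
(Structurally: 1 ring(s) + 3 π bond(s) = 4.)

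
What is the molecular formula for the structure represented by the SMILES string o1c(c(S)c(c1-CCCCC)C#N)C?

Heavy atoms from the SMILES: 11 C, 1 N, 1 O, 1 S.
Implicit hydrogens by atom environment:
  4 × C: 2 H each → 8
  4 × C (aromatic): no H
  2 × C: 3 H each → 6
  1 × C: no H
  1 × N: no H
  1 × O (aromatic): no H
  1 × S: 1 H
  Total hydrogens = 15.
Molecular formula: C11H15NOS

C11H15NOS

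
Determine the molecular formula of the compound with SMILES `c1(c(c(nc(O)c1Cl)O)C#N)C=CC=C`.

C10H7ClN2O2

Heavy atoms from the SMILES: 10 C, 1 Cl, 2 N, 2 O.
Implicit hydrogens by atom environment:
  5 × C (aromatic): no H
  3 × C: 1 H each → 3
  2 × O: 1 H each → 2
  1 × C: 2 H
  1 × C: no H
  1 × Cl: no H
  1 × N (aromatic): no H
  1 × N: no H
  Total hydrogens = 7.
Molecular formula: C10H7ClN2O2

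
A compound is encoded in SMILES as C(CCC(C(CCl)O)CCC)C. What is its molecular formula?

C10H21ClO

Heavy atoms from the SMILES: 10 C, 1 Cl, 1 O.
Implicit hydrogens by atom environment:
  6 × C: 2 H each → 12
  2 × C: 3 H each → 6
  2 × C: 1 H each → 2
  1 × Cl: no H
  1 × O: 1 H
  Total hydrogens = 21.
Molecular formula: C10H21ClO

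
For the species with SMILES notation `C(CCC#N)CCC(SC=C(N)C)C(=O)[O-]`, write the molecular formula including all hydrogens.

Heavy atoms from the SMILES: 11 C, 2 N, 2 O, 1 S.
Implicit hydrogens by atom environment:
  5 × C: 2 H each → 10
  3 × C: no H
  2 × C: 1 H each → 2
  1 × C: 3 H
  1 × N: 2 H
  1 × N: no H
  1 × O: no H
  1 × O (charge -1): no H
  1 × S: no H
  Total hydrogens = 17.
Net charge -1.
Molecular formula: C11H17N2O2S-

C11H17N2O2S-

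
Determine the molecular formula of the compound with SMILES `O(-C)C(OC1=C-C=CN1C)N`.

C7H12N2O2

Heavy atoms from the SMILES: 7 C, 2 N, 2 O.
Implicit hydrogens by atom environment:
  3 × C (aromatic): 1 H each → 3
  2 × C: 3 H each → 6
  2 × O: no H
  1 × C: 1 H
  1 × C (aromatic): no H
  1 × N: 2 H
  1 × N (aromatic): no H
  Total hydrogens = 12.
Molecular formula: C7H12N2O2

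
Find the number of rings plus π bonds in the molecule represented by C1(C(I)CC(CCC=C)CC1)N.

Molecular formula from the SMILES: C10H18IN.
DoU = (2C + 2 + N − H − X)/2 = (2·10 + 2 + 1 − 18 − 1)/2 = 4/2 = 2.
(Structurally: 1 ring(s) + 1 π bond(s) = 2.)

2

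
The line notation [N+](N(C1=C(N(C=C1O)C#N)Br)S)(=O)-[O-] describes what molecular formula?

C5H3BrN4O3S

Heavy atoms from the SMILES: 1 Br, 5 C, 4 N, 3 O, 1 S.
Implicit hydrogens by atom environment:
  3 × C (aromatic): no H
  2 × N: no H
  1 × Br: no H
  1 × C (aromatic): 1 H
  1 × C: no H
  1 × N (aromatic): no H
  1 × N (charge +1): no H
  1 × O: 1 H
  1 × O: no H
  1 × O (charge -1): no H
  1 × S: 1 H
  Total hydrogens = 3.
Molecular formula: C5H3BrN4O3S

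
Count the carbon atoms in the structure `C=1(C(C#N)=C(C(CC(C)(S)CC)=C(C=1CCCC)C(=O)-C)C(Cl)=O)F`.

The symbol for carbon appears 19 times in the SMILES. (Cl is a single chlorine, not C + l.)

19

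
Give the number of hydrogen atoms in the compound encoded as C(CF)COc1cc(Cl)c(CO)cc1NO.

13

Hydrogens are implicit in SMILES; fill each atom to its normal valence:
  4 × C: 2 H each → 8
  4 × C (aromatic): no H
  2 × C (aromatic): 1 H each → 2
  2 × O: 1 H each → 2
  1 × Cl: no H
  1 × F: no H
  1 × N: 1 H
  1 × O: no H
  Total hydrogens = 13.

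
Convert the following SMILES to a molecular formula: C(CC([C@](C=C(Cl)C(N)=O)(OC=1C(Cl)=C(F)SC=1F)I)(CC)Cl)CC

Heavy atoms from the SMILES: 15 C, 3 Cl, 2 F, 1 I, 1 N, 2 O, 1 S.
Implicit hydrogens by atom environment:
  4 × C: 2 H each → 8
  4 × C (aromatic): no H
  4 × C: no H
  3 × Cl: no H
  2 × C: 3 H each → 6
  2 × F: no H
  2 × O: no H
  1 × C: 1 H
  1 × I: no H
  1 × N: 2 H
  1 × S (aromatic): no H
  Total hydrogens = 17.
Molecular formula: C15H17Cl3F2INO2S

C15H17Cl3F2INO2S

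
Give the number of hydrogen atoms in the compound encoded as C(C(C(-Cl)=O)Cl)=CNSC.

Hydrogens are implicit in SMILES; fill each atom to its normal valence:
  3 × C: 1 H each → 3
  2 × Cl: no H
  1 × C: 3 H
  1 × C: no H
  1 × N: 1 H
  1 × O: no H
  1 × S: no H
  Total hydrogens = 7.

7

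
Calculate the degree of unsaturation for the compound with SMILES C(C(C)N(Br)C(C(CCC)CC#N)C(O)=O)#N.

5

Molecular formula from the SMILES: C11H16BrN3O2.
DoU = (2C + 2 + N − H − X)/2 = (2·11 + 2 + 3 − 16 − 1)/2 = 10/2 = 5.
(Structurally: 0 ring(s) + 5 π bond(s) = 5.)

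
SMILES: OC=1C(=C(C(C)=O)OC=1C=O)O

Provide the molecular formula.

C7H6O5

Heavy atoms from the SMILES: 7 C, 5 O.
Implicit hydrogens by atom environment:
  4 × C (aromatic): no H
  2 × O: 1 H each → 2
  2 × O: no H
  1 × C: 3 H
  1 × C: 1 H
  1 × C: no H
  1 × O (aromatic): no H
  Total hydrogens = 6.
Molecular formula: C7H6O5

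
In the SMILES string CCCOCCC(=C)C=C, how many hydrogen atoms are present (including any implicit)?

16

Hydrogens are implicit in SMILES; fill each atom to its normal valence:
  6 × C: 2 H each → 12
  1 × C: 3 H
  1 × C: 1 H
  1 × C: no H
  1 × O: no H
  Total hydrogens = 16.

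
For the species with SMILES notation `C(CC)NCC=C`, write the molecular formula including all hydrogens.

Heavy atoms from the SMILES: 6 C, 1 N.
Implicit hydrogens by atom environment:
  4 × C: 2 H each → 8
  1 × C: 3 H
  1 × C: 1 H
  1 × N: 1 H
  Total hydrogens = 13.
Molecular formula: C6H13N

C6H13N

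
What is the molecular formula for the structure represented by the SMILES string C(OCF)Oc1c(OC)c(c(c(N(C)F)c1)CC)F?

Heavy atoms from the SMILES: 12 C, 3 F, 1 N, 3 O.
Implicit hydrogens by atom environment:
  5 × C (aromatic): no H
  3 × C: 3 H each → 9
  3 × C: 2 H each → 6
  3 × F: no H
  3 × O: no H
  1 × C (aromatic): 1 H
  1 × N: no H
  Total hydrogens = 16.
Molecular formula: C12H16F3NO3

C12H16F3NO3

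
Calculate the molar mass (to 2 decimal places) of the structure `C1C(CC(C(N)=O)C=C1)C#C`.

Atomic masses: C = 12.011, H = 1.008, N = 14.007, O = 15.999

149.19

Molecular formula: C9H11NO.
M = 9×12.011 + 11×1.008 + 1×14.007 + 1×15.999 = 149.19 g/mol.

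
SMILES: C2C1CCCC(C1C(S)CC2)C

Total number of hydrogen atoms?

20

Hydrogens are implicit in SMILES; fill each atom to its normal valence:
  6 × C: 2 H each → 12
  4 × C: 1 H each → 4
  1 × C: 3 H
  1 × S: 1 H
  Total hydrogens = 20.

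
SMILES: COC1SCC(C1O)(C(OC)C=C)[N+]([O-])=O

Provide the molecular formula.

Heavy atoms from the SMILES: 9 C, 1 N, 5 O, 1 S.
Implicit hydrogens by atom environment:
  4 × C: 1 H each → 4
  3 × O: no H
  2 × C: 3 H each → 6
  2 × C: 2 H each → 4
  1 × C: no H
  1 × N (charge +1): no H
  1 × O: 1 H
  1 × O (charge -1): no H
  1 × S: no H
  Total hydrogens = 15.
Molecular formula: C9H15NO5S

C9H15NO5S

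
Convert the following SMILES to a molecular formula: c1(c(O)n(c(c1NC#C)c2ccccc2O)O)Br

C12H9BrN2O3

Heavy atoms from the SMILES: 1 Br, 12 C, 2 N, 3 O.
Implicit hydrogens by atom environment:
  6 × C (aromatic): no H
  4 × C (aromatic): 1 H each → 4
  3 × O: 1 H each → 3
  1 × Br: no H
  1 × C: 1 H
  1 × C: no H
  1 × N: 1 H
  1 × N (aromatic): no H
  Total hydrogens = 9.
Molecular formula: C12H9BrN2O3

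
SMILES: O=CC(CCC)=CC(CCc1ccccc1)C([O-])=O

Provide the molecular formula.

C16H19O3-

Heavy atoms from the SMILES: 16 C, 3 O.
Implicit hydrogens by atom environment:
  5 × C (aromatic): 1 H each → 5
  4 × C: 2 H each → 8
  3 × C: 1 H each → 3
  2 × C: no H
  2 × O: no H
  1 × C: 3 H
  1 × C (aromatic): no H
  1 × O (charge -1): no H
  Total hydrogens = 19.
Net charge -1.
Molecular formula: C16H19O3-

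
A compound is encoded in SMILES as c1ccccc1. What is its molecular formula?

C6H6

Heavy atoms from the SMILES: 6 C.
Implicit hydrogens by atom environment:
  6 × C (aromatic): 1 H each → 6
  Total hydrogens = 6.
Molecular formula: C6H6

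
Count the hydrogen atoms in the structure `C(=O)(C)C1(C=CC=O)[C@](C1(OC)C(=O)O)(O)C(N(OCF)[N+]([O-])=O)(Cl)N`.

Hydrogens are implicit in SMILES; fill each atom to its normal valence:
  6 × C: no H
  6 × O: no H
  3 × C: 1 H each → 3
  2 × C: 3 H each → 6
  2 × O: 1 H each → 2
  1 × C: 2 H
  1 × Cl: no H
  1 × F: no H
  1 × N: 2 H
  1 × N: no H
  1 × N (charge +1): no H
  1 × O (charge -1): no H
  Total hydrogens = 15.

15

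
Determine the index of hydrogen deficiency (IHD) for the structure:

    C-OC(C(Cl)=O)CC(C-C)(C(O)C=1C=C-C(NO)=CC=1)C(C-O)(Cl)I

5

Molecular formula from the SMILES: C16H22Cl2INO5.
DoU = (2C + 2 + N − H − X)/2 = (2·16 + 2 + 1 − 22 − 3)/2 = 10/2 = 5.
(Structurally: 1 ring(s) + 4 π bond(s) = 5.)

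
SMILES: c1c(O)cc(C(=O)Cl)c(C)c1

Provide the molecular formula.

Heavy atoms from the SMILES: 8 C, 1 Cl, 2 O.
Implicit hydrogens by atom environment:
  3 × C (aromatic): 1 H each → 3
  3 × C (aromatic): no H
  1 × C: 3 H
  1 × C: no H
  1 × Cl: no H
  1 × O: 1 H
  1 × O: no H
  Total hydrogens = 7.
Molecular formula: C8H7ClO2

C8H7ClO2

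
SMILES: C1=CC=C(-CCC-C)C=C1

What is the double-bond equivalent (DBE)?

Molecular formula from the SMILES: C10H14.
DoU = (2C + 2 + N − H − X)/2 = (2·10 + 2 + 0 − 14 − 0)/2 = 8/2 = 4.
(Structurally: 1 ring(s) + 3 π bond(s) = 4.)

4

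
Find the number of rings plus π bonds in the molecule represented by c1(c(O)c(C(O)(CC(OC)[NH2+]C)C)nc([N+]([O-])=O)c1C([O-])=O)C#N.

8

Molecular formula from the SMILES: C13H16N4O7.
DoU = (2C + 2 + N − H − X)/2 = (2·13 + 2 + 4 − 16 − 0)/2 = 16/2 = 8.
(Structurally: 1 ring(s) + 7 π bond(s) = 8.)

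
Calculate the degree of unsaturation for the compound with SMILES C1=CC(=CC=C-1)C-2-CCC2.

5

Molecular formula from the SMILES: C10H12.
DoU = (2C + 2 + N − H − X)/2 = (2·10 + 2 + 0 − 12 − 0)/2 = 10/2 = 5.
(Structurally: 2 ring(s) + 3 π bond(s) = 5.)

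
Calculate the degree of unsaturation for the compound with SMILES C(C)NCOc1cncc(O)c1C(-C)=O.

Molecular formula from the SMILES: C10H14N2O3.
DoU = (2C + 2 + N − H − X)/2 = (2·10 + 2 + 2 − 14 − 0)/2 = 10/2 = 5.
(Structurally: 1 ring(s) + 4 π bond(s) = 5.)

5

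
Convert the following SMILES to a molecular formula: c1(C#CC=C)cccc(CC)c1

Heavy atoms from the SMILES: 12 C.
Implicit hydrogens by atom environment:
  4 × C (aromatic): 1 H each → 4
  2 × C: 2 H each → 4
  2 × C (aromatic): no H
  2 × C: no H
  1 × C: 3 H
  1 × C: 1 H
  Total hydrogens = 12.
Molecular formula: C12H12

C12H12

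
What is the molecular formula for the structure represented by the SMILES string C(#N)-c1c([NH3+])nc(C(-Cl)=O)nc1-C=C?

C8H6ClN4O+

Heavy atoms from the SMILES: 8 C, 1 Cl, 4 N, 1 O.
Implicit hydrogens by atom environment:
  4 × C (aromatic): no H
  2 × C: no H
  2 × N (aromatic): no H
  1 × C: 2 H
  1 × C: 1 H
  1 × Cl: no H
  1 × N (charge +1): 3 H
  1 × N: no H
  1 × O: no H
  Total hydrogens = 6.
Net charge +1.
Molecular formula: C8H6ClN4O+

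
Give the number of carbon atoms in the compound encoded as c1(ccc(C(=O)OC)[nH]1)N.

6

The symbol for carbon appears 6 times in the SMILES. Lowercase c denotes aromatic carbon and counts toward C.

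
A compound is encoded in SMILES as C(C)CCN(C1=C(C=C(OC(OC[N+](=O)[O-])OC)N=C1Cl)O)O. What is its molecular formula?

C12H18ClN3O7

Heavy atoms from the SMILES: 12 C, 1 Cl, 3 N, 7 O.
Implicit hydrogens by atom environment:
  4 × C: 2 H each → 8
  4 × C (aromatic): no H
  4 × O: no H
  2 × C: 3 H each → 6
  2 × O: 1 H each → 2
  1 × C (aromatic): 1 H
  1 × C: 1 H
  1 × Cl: no H
  1 × N (aromatic): no H
  1 × N: no H
  1 × N (charge +1): no H
  1 × O (charge -1): no H
  Total hydrogens = 18.
Molecular formula: C12H18ClN3O7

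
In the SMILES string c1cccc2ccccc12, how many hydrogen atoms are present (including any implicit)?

Hydrogens are implicit in SMILES; fill each atom to its normal valence:
  8 × C (aromatic): 1 H each → 8
  2 × C (aromatic): no H
  Total hydrogens = 8.

8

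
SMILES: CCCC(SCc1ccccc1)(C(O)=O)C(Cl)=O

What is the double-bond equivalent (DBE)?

Molecular formula from the SMILES: C13H15ClO3S.
DoU = (2C + 2 + N − H − X)/2 = (2·13 + 2 + 0 − 15 − 1)/2 = 12/2 = 6.
(Structurally: 1 ring(s) + 5 π bond(s) = 6.)

6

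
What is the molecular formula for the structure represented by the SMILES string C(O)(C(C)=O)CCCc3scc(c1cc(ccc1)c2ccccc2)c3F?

Heavy atoms from the SMILES: 22 C, 1 F, 2 O, 1 S.
Implicit hydrogens by atom environment:
  10 × C (aromatic): 1 H each → 10
  6 × C (aromatic): no H
  3 × C: 2 H each → 6
  1 × C: 3 H
  1 × C: 1 H
  1 × C: no H
  1 × F: no H
  1 × O: 1 H
  1 × O: no H
  1 × S (aromatic): no H
  Total hydrogens = 21.
Molecular formula: C22H21FO2S

C22H21FO2S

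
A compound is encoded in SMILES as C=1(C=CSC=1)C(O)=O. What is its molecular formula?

C5H4O2S

Heavy atoms from the SMILES: 5 C, 2 O, 1 S.
Implicit hydrogens by atom environment:
  3 × C (aromatic): 1 H each → 3
  1 × C (aromatic): no H
  1 × C: no H
  1 × O: 1 H
  1 × O: no H
  1 × S (aromatic): no H
  Total hydrogens = 4.
Molecular formula: C5H4O2S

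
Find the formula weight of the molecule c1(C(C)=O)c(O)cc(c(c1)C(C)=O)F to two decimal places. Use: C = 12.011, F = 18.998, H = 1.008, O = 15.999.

Molecular formula: C10H9FO3.
M = 10×12.011 + 1×18.998 + 9×1.008 + 3×15.999 = 196.18 g/mol.

196.18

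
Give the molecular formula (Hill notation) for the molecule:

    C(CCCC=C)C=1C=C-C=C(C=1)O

Heavy atoms from the SMILES: 12 C, 1 O.
Implicit hydrogens by atom environment:
  5 × C: 2 H each → 10
  4 × C (aromatic): 1 H each → 4
  2 × C (aromatic): no H
  1 × C: 1 H
  1 × O: 1 H
  Total hydrogens = 16.
Molecular formula: C12H16O

C12H16O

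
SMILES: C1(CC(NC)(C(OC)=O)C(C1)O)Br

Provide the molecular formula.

C8H14BrNO3

Heavy atoms from the SMILES: 1 Br, 8 C, 1 N, 3 O.
Implicit hydrogens by atom environment:
  2 × C: 3 H each → 6
  2 × C: 2 H each → 4
  2 × C: 1 H each → 2
  2 × C: no H
  2 × O: no H
  1 × Br: no H
  1 × N: 1 H
  1 × O: 1 H
  Total hydrogens = 14.
Molecular formula: C8H14BrNO3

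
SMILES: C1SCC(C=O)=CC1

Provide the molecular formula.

C6H8OS

Heavy atoms from the SMILES: 6 C, 1 O, 1 S.
Implicit hydrogens by atom environment:
  3 × C: 2 H each → 6
  2 × C: 1 H each → 2
  1 × C: no H
  1 × O: no H
  1 × S: no H
  Total hydrogens = 8.
Molecular formula: C6H8OS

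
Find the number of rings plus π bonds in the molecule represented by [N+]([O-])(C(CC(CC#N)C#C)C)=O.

5

Molecular formula from the SMILES: C8H10N2O2.
DoU = (2C + 2 + N − H − X)/2 = (2·8 + 2 + 2 − 10 − 0)/2 = 10/2 = 5.
(Structurally: 0 ring(s) + 5 π bond(s) = 5.)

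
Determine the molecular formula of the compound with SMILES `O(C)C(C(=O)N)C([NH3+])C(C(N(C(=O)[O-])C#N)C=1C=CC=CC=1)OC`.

C15H20N4O5

Heavy atoms from the SMILES: 15 C, 4 N, 5 O.
Implicit hydrogens by atom environment:
  5 × C (aromatic): 1 H each → 5
  4 × C: 1 H each → 4
  4 × O: no H
  3 × C: no H
  2 × C: 3 H each → 6
  2 × N: no H
  1 × C (aromatic): no H
  1 × N (charge +1): 3 H
  1 × N: 2 H
  1 × O (charge -1): no H
  Total hydrogens = 20.
Molecular formula: C15H20N4O5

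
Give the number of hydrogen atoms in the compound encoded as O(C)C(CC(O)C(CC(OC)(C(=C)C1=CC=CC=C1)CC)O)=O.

Hydrogens are implicit in SMILES; fill each atom to its normal valence:
  5 × C (aromatic): 1 H each → 5
  4 × C: 2 H each → 8
  3 × C: 3 H each → 9
  3 × C: no H
  3 × O: no H
  2 × C: 1 H each → 2
  2 × O: 1 H each → 2
  1 × C (aromatic): no H
  Total hydrogens = 26.

26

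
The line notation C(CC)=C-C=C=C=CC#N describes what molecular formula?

C9H9N

Heavy atoms from the SMILES: 9 C, 1 N.
Implicit hydrogens by atom environment:
  4 × C: 1 H each → 4
  3 × C: no H
  1 × C: 3 H
  1 × C: 2 H
  1 × N: no H
  Total hydrogens = 9.
Molecular formula: C9H9N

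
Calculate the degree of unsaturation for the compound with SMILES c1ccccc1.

Molecular formula from the SMILES: C6H6.
DoU = (2C + 2 + N − H − X)/2 = (2·6 + 2 + 0 − 6 − 0)/2 = 8/2 = 4.
(Structurally: 1 ring(s) + 3 π bond(s) = 4.)

4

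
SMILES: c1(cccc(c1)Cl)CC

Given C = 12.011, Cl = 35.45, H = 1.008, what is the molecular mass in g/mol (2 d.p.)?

Molecular formula: C8H9Cl.
M = 8×12.011 + 1×35.45 + 9×1.008 = 140.61 g/mol.

140.61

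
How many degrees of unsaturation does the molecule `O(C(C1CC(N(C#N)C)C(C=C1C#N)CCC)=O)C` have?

7

Molecular formula from the SMILES: C14H19N3O2.
DoU = (2C + 2 + N − H − X)/2 = (2·14 + 2 + 3 − 19 − 0)/2 = 14/2 = 7.
(Structurally: 1 ring(s) + 6 π bond(s) = 7.)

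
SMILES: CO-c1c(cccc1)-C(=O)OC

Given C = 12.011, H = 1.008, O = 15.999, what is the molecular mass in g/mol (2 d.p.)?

Molecular formula: C9H10O3.
M = 9×12.011 + 10×1.008 + 3×15.999 = 166.18 g/mol.

166.18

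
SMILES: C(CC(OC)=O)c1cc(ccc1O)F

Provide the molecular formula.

Heavy atoms from the SMILES: 10 C, 1 F, 3 O.
Implicit hydrogens by atom environment:
  3 × C (aromatic): 1 H each → 3
  3 × C (aromatic): no H
  2 × C: 2 H each → 4
  2 × O: no H
  1 × C: 3 H
  1 × C: no H
  1 × F: no H
  1 × O: 1 H
  Total hydrogens = 11.
Molecular formula: C10H11FO3

C10H11FO3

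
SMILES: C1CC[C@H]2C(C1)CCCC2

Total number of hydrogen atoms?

Hydrogens are implicit in SMILES; fill each atom to its normal valence:
  8 × C: 2 H each → 16
  2 × C: 1 H each → 2
  Total hydrogens = 18.

18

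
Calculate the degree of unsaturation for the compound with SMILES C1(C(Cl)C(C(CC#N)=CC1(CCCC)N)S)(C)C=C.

5

Molecular formula from the SMILES: C15H23ClN2S.
DoU = (2C + 2 + N − H − X)/2 = (2·15 + 2 + 2 − 23 − 1)/2 = 10/2 = 5.
(Structurally: 1 ring(s) + 4 π bond(s) = 5.)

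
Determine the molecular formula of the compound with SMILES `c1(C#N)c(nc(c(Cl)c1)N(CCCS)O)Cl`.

Heavy atoms from the SMILES: 9 C, 2 Cl, 3 N, 1 O, 1 S.
Implicit hydrogens by atom environment:
  4 × C (aromatic): no H
  3 × C: 2 H each → 6
  2 × Cl: no H
  2 × N: no H
  1 × C (aromatic): 1 H
  1 × C: no H
  1 × N (aromatic): no H
  1 × O: 1 H
  1 × S: 1 H
  Total hydrogens = 9.
Molecular formula: C9H9Cl2N3OS

C9H9Cl2N3OS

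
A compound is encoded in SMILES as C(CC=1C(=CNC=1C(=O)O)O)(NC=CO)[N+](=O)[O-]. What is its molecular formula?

Heavy atoms from the SMILES: 9 C, 3 N, 6 O.
Implicit hydrogens by atom environment:
  3 × C: 1 H each → 3
  3 × C (aromatic): no H
  3 × O: 1 H each → 3
  2 × O: no H
  1 × C: 2 H
  1 × C (aromatic): 1 H
  1 × C: no H
  1 × N (aromatic): 1 H
  1 × N: 1 H
  1 × N (charge +1): no H
  1 × O (charge -1): no H
  Total hydrogens = 11.
Molecular formula: C9H11N3O6

C9H11N3O6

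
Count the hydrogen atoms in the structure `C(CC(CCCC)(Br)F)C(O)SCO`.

Hydrogens are implicit in SMILES; fill each atom to its normal valence:
  6 × C: 2 H each → 12
  2 × O: 1 H each → 2
  1 × Br: no H
  1 × C: 3 H
  1 × C: 1 H
  1 × C: no H
  1 × F: no H
  1 × S: no H
  Total hydrogens = 18.

18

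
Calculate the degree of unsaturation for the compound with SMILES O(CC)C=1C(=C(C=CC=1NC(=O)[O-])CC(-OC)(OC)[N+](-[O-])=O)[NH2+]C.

6

Molecular formula from the SMILES: C14H21N3O7.
DoU = (2C + 2 + N − H − X)/2 = (2·14 + 2 + 3 − 21 − 0)/2 = 12/2 = 6.
(Structurally: 1 ring(s) + 5 π bond(s) = 6.)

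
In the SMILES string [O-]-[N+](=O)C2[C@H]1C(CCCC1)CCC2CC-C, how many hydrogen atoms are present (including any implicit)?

23

Hydrogens are implicit in SMILES; fill each atom to its normal valence:
  8 × C: 2 H each → 16
  4 × C: 1 H each → 4
  1 × C: 3 H
  1 × N (charge +1): no H
  1 × O: no H
  1 × O (charge -1): no H
  Total hydrogens = 23.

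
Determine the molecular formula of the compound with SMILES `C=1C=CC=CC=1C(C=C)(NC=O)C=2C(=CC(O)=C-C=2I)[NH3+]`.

Heavy atoms from the SMILES: 16 C, 1 I, 2 N, 2 O.
Implicit hydrogens by atom environment:
  7 × C (aromatic): 1 H each → 7
  5 × C (aromatic): no H
  2 × C: 1 H each → 2
  1 × C: 2 H
  1 × C: no H
  1 × I: no H
  1 × N (charge +1): 3 H
  1 × N: 1 H
  1 × O: 1 H
  1 × O: no H
  Total hydrogens = 16.
Net charge +1.
Molecular formula: C16H16IN2O2+

C16H16IN2O2+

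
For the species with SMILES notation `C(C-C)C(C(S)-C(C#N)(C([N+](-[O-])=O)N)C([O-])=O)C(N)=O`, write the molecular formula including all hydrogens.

Heavy atoms from the SMILES: 10 C, 4 N, 5 O, 1 S.
Implicit hydrogens by atom environment:
  4 × C: no H
  3 × C: 1 H each → 3
  3 × O: no H
  2 × C: 2 H each → 4
  2 × N: 2 H each → 4
  2 × O (charge -1): no H
  1 × C: 3 H
  1 × N: no H
  1 × N (charge +1): no H
  1 × S: 1 H
  Total hydrogens = 15.
Net charge -1.
Molecular formula: C10H15N4O5S-

C10H15N4O5S-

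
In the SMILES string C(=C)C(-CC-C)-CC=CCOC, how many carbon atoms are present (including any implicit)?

11

The symbol for carbon appears 11 times in the SMILES.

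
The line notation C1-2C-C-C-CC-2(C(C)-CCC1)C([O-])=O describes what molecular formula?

C12H19O2-

Heavy atoms from the SMILES: 12 C, 2 O.
Implicit hydrogens by atom environment:
  7 × C: 2 H each → 14
  2 × C: 1 H each → 2
  2 × C: no H
  1 × C: 3 H
  1 × O: no H
  1 × O (charge -1): no H
  Total hydrogens = 19.
Net charge -1.
Molecular formula: C12H19O2-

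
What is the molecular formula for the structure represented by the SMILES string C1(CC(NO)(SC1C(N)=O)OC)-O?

C6H12N2O4S

Heavy atoms from the SMILES: 6 C, 2 N, 4 O, 1 S.
Implicit hydrogens by atom environment:
  2 × C: 1 H each → 2
  2 × C: no H
  2 × O: 1 H each → 2
  2 × O: no H
  1 × C: 3 H
  1 × C: 2 H
  1 × N: 2 H
  1 × N: 1 H
  1 × S: no H
  Total hydrogens = 12.
Molecular formula: C6H12N2O4S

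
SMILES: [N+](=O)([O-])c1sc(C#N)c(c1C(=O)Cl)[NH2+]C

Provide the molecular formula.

Heavy atoms from the SMILES: 7 C, 1 Cl, 3 N, 3 O, 1 S.
Implicit hydrogens by atom environment:
  4 × C (aromatic): no H
  2 × C: no H
  2 × O: no H
  1 × C: 3 H
  1 × Cl: no H
  1 × N (charge +1): 2 H
  1 × N (charge +1): no H
  1 × N: no H
  1 × O (charge -1): no H
  1 × S (aromatic): no H
  Total hydrogens = 5.
Net charge +1.
Molecular formula: C7H5ClN3O3S+

C7H5ClN3O3S+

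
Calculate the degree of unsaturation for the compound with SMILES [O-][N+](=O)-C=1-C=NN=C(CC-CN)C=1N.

5

Molecular formula from the SMILES: C7H11N5O2.
DoU = (2C + 2 + N − H − X)/2 = (2·7 + 2 + 5 − 11 − 0)/2 = 10/2 = 5.
(Structurally: 1 ring(s) + 4 π bond(s) = 5.)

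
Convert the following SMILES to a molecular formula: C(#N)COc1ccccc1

Heavy atoms from the SMILES: 8 C, 1 N, 1 O.
Implicit hydrogens by atom environment:
  5 × C (aromatic): 1 H each → 5
  1 × C: 2 H
  1 × C (aromatic): no H
  1 × C: no H
  1 × N: no H
  1 × O: no H
  Total hydrogens = 7.
Molecular formula: C8H7NO

C8H7NO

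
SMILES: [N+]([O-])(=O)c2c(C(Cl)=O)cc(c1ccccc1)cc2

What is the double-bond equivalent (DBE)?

10

Molecular formula from the SMILES: C13H8ClNO3.
DoU = (2C + 2 + N − H − X)/2 = (2·13 + 2 + 1 − 8 − 1)/2 = 20/2 = 10.
(Structurally: 2 ring(s) + 8 π bond(s) = 10.)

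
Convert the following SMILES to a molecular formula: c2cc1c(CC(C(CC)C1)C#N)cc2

Heavy atoms from the SMILES: 13 C, 1 N.
Implicit hydrogens by atom environment:
  4 × C (aromatic): 1 H each → 4
  3 × C: 2 H each → 6
  2 × C: 1 H each → 2
  2 × C (aromatic): no H
  1 × C: 3 H
  1 × C: no H
  1 × N: no H
  Total hydrogens = 15.
Molecular formula: C13H15N

C13H15N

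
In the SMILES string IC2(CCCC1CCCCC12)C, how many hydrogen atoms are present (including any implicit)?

19

Hydrogens are implicit in SMILES; fill each atom to its normal valence:
  7 × C: 2 H each → 14
  2 × C: 1 H each → 2
  1 × C: 3 H
  1 × C: no H
  1 × I: no H
  Total hydrogens = 19.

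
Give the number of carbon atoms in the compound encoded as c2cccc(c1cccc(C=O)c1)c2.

13

The symbol for carbon appears 13 times in the SMILES. Lowercase c denotes aromatic carbon and counts toward C.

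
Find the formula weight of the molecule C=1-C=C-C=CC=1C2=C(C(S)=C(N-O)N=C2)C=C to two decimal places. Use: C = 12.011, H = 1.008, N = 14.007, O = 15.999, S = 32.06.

Molecular formula: C13H12N2OS.
M = 13×12.011 + 12×1.008 + 2×14.007 + 1×15.999 + 1×32.06 = 244.31 g/mol.

244.31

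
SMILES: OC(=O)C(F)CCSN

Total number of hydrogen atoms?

Hydrogens are implicit in SMILES; fill each atom to its normal valence:
  2 × C: 2 H each → 4
  1 × C: 1 H
  1 × C: no H
  1 × F: no H
  1 × N: 2 H
  1 × O: 1 H
  1 × O: no H
  1 × S: no H
  Total hydrogens = 8.

8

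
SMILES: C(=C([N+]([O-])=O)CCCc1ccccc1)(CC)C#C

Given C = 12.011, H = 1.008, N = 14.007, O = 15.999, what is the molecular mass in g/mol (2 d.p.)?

Molecular formula: C15H17NO2.
M = 15×12.011 + 17×1.008 + 1×14.007 + 2×15.999 = 243.31 g/mol.

243.31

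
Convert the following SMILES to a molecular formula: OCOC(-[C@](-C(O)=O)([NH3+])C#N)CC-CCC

C10H19N2O4+

Heavy atoms from the SMILES: 10 C, 2 N, 4 O.
Implicit hydrogens by atom environment:
  5 × C: 2 H each → 10
  3 × C: no H
  2 × O: 1 H each → 2
  2 × O: no H
  1 × C: 3 H
  1 × C: 1 H
  1 × N (charge +1): 3 H
  1 × N: no H
  Total hydrogens = 19.
Net charge +1.
Molecular formula: C10H19N2O4+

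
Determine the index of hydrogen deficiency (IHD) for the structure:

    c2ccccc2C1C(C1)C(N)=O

Molecular formula from the SMILES: C10H11NO.
DoU = (2C + 2 + N − H − X)/2 = (2·10 + 2 + 1 − 11 − 0)/2 = 12/2 = 6.
(Structurally: 2 ring(s) + 4 π bond(s) = 6.)

6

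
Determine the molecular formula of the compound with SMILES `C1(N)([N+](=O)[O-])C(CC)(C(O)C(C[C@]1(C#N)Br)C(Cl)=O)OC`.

C11H15BrClN3O5

Heavy atoms from the SMILES: 1 Br, 11 C, 1 Cl, 3 N, 5 O.
Implicit hydrogens by atom environment:
  5 × C: no H
  3 × O: no H
  2 × C: 3 H each → 6
  2 × C: 2 H each → 4
  2 × C: 1 H each → 2
  1 × Br: no H
  1 × Cl: no H
  1 × N: 2 H
  1 × N: no H
  1 × N (charge +1): no H
  1 × O: 1 H
  1 × O (charge -1): no H
  Total hydrogens = 15.
Molecular formula: C11H15BrClN3O5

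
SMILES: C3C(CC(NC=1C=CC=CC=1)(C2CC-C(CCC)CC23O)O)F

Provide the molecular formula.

Heavy atoms from the SMILES: 19 C, 1 F, 1 N, 2 O.
Implicit hydrogens by atom environment:
  7 × C: 2 H each → 14
  5 × C (aromatic): 1 H each → 5
  3 × C: 1 H each → 3
  2 × C: no H
  2 × O: 1 H each → 2
  1 × C: 3 H
  1 × C (aromatic): no H
  1 × F: no H
  1 × N: 1 H
  Total hydrogens = 28.
Molecular formula: C19H28FNO2

C19H28FNO2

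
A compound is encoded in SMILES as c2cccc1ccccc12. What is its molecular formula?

C10H8

Heavy atoms from the SMILES: 10 C.
Implicit hydrogens by atom environment:
  8 × C (aromatic): 1 H each → 8
  2 × C (aromatic): no H
  Total hydrogens = 8.
Molecular formula: C10H8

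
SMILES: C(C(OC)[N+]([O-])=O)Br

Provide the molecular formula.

Heavy atoms from the SMILES: 1 Br, 3 C, 1 N, 3 O.
Implicit hydrogens by atom environment:
  2 × O: no H
  1 × Br: no H
  1 × C: 3 H
  1 × C: 2 H
  1 × C: 1 H
  1 × N (charge +1): no H
  1 × O (charge -1): no H
  Total hydrogens = 6.
Molecular formula: C3H6BrNO3

C3H6BrNO3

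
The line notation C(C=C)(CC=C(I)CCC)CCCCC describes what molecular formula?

Heavy atoms from the SMILES: 14 C, 1 I.
Implicit hydrogens by atom environment:
  8 × C: 2 H each → 16
  3 × C: 1 H each → 3
  2 × C: 3 H each → 6
  1 × C: no H
  1 × I: no H
  Total hydrogens = 25.
Molecular formula: C14H25I

C14H25I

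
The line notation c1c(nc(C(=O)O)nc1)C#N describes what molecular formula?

C6H3N3O2

Heavy atoms from the SMILES: 6 C, 3 N, 2 O.
Implicit hydrogens by atom environment:
  2 × C (aromatic): 1 H each → 2
  2 × C (aromatic): no H
  2 × C: no H
  2 × N (aromatic): no H
  1 × N: no H
  1 × O: 1 H
  1 × O: no H
  Total hydrogens = 3.
Molecular formula: C6H3N3O2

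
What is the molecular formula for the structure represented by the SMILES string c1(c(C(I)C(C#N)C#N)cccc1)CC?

Heavy atoms from the SMILES: 12 C, 1 I, 2 N.
Implicit hydrogens by atom environment:
  4 × C (aromatic): 1 H each → 4
  2 × C: 1 H each → 2
  2 × C (aromatic): no H
  2 × C: no H
  2 × N: no H
  1 × C: 3 H
  1 × C: 2 H
  1 × I: no H
  Total hydrogens = 11.
Molecular formula: C12H11IN2

C12H11IN2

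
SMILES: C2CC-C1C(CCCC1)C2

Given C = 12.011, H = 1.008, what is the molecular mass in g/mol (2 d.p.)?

Molecular formula: C10H18.
M = 10×12.011 + 18×1.008 = 138.25 g/mol.

138.25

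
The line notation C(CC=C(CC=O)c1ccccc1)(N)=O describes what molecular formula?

C12H13NO2

Heavy atoms from the SMILES: 12 C, 1 N, 2 O.
Implicit hydrogens by atom environment:
  5 × C (aromatic): 1 H each → 5
  2 × C: 2 H each → 4
  2 × C: 1 H each → 2
  2 × C: no H
  2 × O: no H
  1 × C (aromatic): no H
  1 × N: 2 H
  Total hydrogens = 13.
Molecular formula: C12H13NO2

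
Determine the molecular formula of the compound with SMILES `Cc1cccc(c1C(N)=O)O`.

C8H9NO2

Heavy atoms from the SMILES: 8 C, 1 N, 2 O.
Implicit hydrogens by atom environment:
  3 × C (aromatic): 1 H each → 3
  3 × C (aromatic): no H
  1 × C: 3 H
  1 × C: no H
  1 × N: 2 H
  1 × O: 1 H
  1 × O: no H
  Total hydrogens = 9.
Molecular formula: C8H9NO2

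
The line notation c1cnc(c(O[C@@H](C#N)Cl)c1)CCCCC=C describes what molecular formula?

C13H15ClN2O

Heavy atoms from the SMILES: 13 C, 1 Cl, 2 N, 1 O.
Implicit hydrogens by atom environment:
  5 × C: 2 H each → 10
  3 × C (aromatic): 1 H each → 3
  2 × C: 1 H each → 2
  2 × C (aromatic): no H
  1 × C: no H
  1 × Cl: no H
  1 × N (aromatic): no H
  1 × N: no H
  1 × O: no H
  Total hydrogens = 15.
Molecular formula: C13H15ClN2O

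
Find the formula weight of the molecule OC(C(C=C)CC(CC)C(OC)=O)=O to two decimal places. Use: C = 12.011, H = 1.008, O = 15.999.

200.23

Molecular formula: C10H16O4.
M = 10×12.011 + 16×1.008 + 4×15.999 = 200.23 g/mol.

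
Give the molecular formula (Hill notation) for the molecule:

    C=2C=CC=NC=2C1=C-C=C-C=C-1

Heavy atoms from the SMILES: 11 C, 1 N.
Implicit hydrogens by atom environment:
  9 × C (aromatic): 1 H each → 9
  2 × C (aromatic): no H
  1 × N (aromatic): no H
  Total hydrogens = 9.
Molecular formula: C11H9N

C11H9N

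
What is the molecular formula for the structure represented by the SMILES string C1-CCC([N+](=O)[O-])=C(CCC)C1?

Heavy atoms from the SMILES: 9 C, 1 N, 2 O.
Implicit hydrogens by atom environment:
  6 × C: 2 H each → 12
  2 × C: no H
  1 × C: 3 H
  1 × N (charge +1): no H
  1 × O: no H
  1 × O (charge -1): no H
  Total hydrogens = 15.
Molecular formula: C9H15NO2

C9H15NO2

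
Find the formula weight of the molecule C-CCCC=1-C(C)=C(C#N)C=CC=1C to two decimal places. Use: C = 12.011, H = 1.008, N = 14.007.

187.29

Molecular formula: C13H17N.
M = 13×12.011 + 17×1.008 + 1×14.007 = 187.29 g/mol.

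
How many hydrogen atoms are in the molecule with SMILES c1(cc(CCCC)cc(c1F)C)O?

15

Hydrogens are implicit in SMILES; fill each atom to its normal valence:
  4 × C (aromatic): no H
  3 × C: 2 H each → 6
  2 × C: 3 H each → 6
  2 × C (aromatic): 1 H each → 2
  1 × F: no H
  1 × O: 1 H
  Total hydrogens = 15.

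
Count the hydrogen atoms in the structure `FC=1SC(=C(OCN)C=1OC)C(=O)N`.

9

Hydrogens are implicit in SMILES; fill each atom to its normal valence:
  4 × C (aromatic): no H
  3 × O: no H
  2 × N: 2 H each → 4
  1 × C: 3 H
  1 × C: 2 H
  1 × C: no H
  1 × F: no H
  1 × S (aromatic): no H
  Total hydrogens = 9.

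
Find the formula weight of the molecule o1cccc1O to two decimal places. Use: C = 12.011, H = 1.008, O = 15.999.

Molecular formula: C4H4O2.
M = 4×12.011 + 4×1.008 + 2×15.999 = 84.07 g/mol.

84.07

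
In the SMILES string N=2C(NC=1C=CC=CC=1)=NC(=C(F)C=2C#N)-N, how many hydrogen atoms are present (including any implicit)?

Hydrogens are implicit in SMILES; fill each atom to its normal valence:
  5 × C (aromatic): 1 H each → 5
  5 × C (aromatic): no H
  2 × N (aromatic): no H
  1 × C: no H
  1 × F: no H
  1 × N: 2 H
  1 × N: 1 H
  1 × N: no H
  Total hydrogens = 8.

8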